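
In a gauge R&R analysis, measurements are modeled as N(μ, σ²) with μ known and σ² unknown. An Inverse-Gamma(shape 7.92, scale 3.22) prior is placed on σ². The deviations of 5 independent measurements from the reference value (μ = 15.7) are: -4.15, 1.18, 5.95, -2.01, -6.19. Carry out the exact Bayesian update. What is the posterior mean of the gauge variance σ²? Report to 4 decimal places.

5.4572

With known mean μ and an Inverse-Gamma(α, β) prior on σ², the Normal likelihood is conjugate: posterior is Inv-Gamma(α + n/2, β + Σ(xᵢ−μ)²/2).
Σ(xᵢ−μ)² = (-4.15)² + (1.18)² + (5.95)² + (-2.01)² + (-6.19)² = 96.3736.
Posterior: Inv-Gamma(7.92 + 5/2, 3.22 + 96.3736/2) = Inv-Gamma(10.42, 51.40680).
E[σ²|data] = β/(α−1) = 51.40680/9.42 = 5.4572.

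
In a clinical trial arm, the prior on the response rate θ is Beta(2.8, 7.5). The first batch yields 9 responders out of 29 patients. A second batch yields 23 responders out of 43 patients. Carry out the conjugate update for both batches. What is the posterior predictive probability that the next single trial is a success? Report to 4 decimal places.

0.4228

The Beta prior is conjugate to a Binomial/Bernoulli likelihood; the update adds successes to α and failures to β.
After batch 1: Beta(2.8+9, 7.5+20) = Beta(11.8, 27.5).
After batch 2: Beta(11.8+23, 27.5+20) = Beta(34.8, 47.5).
For a single future Bernoulli trial, P(success | data) = α/(α+β) = 0.4228.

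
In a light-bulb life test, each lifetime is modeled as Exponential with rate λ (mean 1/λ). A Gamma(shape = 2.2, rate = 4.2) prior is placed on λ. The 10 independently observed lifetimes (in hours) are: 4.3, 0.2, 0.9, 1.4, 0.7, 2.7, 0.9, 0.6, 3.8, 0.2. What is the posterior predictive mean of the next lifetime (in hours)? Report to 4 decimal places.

1.7768

With a Gamma(shape α, rate β) prior on the exponential rate λ, the posterior after n observations with total T = Σxᵢ is Gamma(α+n, β+T).
Sum of observations T = 15.7 hours; n = 10.
Posterior: Gamma(2.2+10, 4.2+15.7) = Gamma(12.2, 19.9).
The predictive distribution for the next observation is Lomax; its mean is β/(α−1) = 19.9/11.2 = 1.7768.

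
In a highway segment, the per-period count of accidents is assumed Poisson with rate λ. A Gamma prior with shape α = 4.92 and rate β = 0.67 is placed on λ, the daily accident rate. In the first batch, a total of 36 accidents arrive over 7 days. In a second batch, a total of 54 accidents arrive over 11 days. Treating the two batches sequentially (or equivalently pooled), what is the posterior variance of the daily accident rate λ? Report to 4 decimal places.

With a Gamma(shape α, rate β) prior, the Poisson likelihood is conjugate: the posterior is Gamma(α + ΣXᵢ, β + n).
After batch 1: Gamma(α+S, β+n) = Gamma(4.92+36, 0.67+7) = Gamma(40.92, 7.67).
After batch 2: Gamma(α+S, β+n) = Gamma(40.92+54, 7.67+11) = Gamma(94.92, 18.67).
Var = α/β² = 94.92/18.67² = 0.2723.

0.2723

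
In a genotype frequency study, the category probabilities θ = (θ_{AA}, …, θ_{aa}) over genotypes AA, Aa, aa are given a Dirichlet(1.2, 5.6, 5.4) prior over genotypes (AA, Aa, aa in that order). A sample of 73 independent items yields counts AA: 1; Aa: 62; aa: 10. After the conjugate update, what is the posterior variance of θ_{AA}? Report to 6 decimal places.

The Dirichlet prior is conjugate to the Multinomial likelihood: each posterior αⱼ = prior αⱼ + observed count nⱼ.
Posterior concentration: (2.2, 67.6, 15.4), total = 85.2.
Var[θ_j] = α_j(Σα−α_j)/((Σα)²(Σα+1)) = 2.2·83.0/(85.2²·86.2) = 0.000292.

0.000292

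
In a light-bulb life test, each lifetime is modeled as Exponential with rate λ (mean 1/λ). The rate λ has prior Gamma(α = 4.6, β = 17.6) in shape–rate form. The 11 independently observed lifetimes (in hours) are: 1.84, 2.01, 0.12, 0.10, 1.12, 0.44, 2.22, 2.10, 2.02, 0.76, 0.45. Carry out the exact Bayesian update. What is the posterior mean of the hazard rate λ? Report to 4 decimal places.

0.5068

With a Gamma(shape α, rate β) prior on the exponential rate λ, the posterior after n observations with total T = Σxᵢ is Gamma(α+n, β+T).
Sum of observations T = 13.18 hours; n = 11.
Posterior: Gamma(4.6+11, 17.6+13.18) = Gamma(15.6, 30.78).
Posterior mean of λ = α/β = 15.6/30.78 = 0.5068.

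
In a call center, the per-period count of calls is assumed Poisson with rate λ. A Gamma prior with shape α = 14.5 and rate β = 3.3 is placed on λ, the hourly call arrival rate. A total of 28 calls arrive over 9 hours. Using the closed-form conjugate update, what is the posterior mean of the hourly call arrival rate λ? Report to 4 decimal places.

3.4553

With a Gamma(shape α, rate β) prior, the Poisson likelihood is conjugate: the posterior is Gamma(α + ΣXᵢ, β + n).
Posterior: Gamma(α+S, β+n) = Gamma(14.5+28, 3.3+9) = Gamma(42.5, 12.3).
Posterior mean = α/β = 42.5/12.3 = 3.4553.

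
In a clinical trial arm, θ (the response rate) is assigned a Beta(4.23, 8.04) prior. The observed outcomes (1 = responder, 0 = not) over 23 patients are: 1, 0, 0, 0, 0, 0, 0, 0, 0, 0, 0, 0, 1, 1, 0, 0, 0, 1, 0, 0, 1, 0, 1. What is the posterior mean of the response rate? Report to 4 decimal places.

The Beta prior is conjugate to a Binomial/Bernoulli likelihood; the update adds successes to α and failures to β.
Posterior: Beta(α+k, β+n−k) = Beta(4.23+6, 8.04+17) = Beta(10.23, 25.04).
Posterior mean = α/(α+β) = 10.23/35.27 = 0.2900.

0.2900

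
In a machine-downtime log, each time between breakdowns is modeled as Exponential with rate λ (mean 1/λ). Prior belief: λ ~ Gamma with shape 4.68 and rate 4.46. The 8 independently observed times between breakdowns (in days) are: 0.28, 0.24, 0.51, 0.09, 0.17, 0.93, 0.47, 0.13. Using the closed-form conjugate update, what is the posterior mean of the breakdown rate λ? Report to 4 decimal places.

With a Gamma(shape α, rate β) prior on the exponential rate λ, the posterior after n observations with total T = Σxᵢ is Gamma(α+n, β+T).
Sum of observations T = 2.82 days; n = 8.
Posterior: Gamma(4.68+8, 4.46+2.82) = Gamma(12.68, 7.28).
Posterior mean of λ = α/β = 12.68/7.28 = 1.7418.

1.7418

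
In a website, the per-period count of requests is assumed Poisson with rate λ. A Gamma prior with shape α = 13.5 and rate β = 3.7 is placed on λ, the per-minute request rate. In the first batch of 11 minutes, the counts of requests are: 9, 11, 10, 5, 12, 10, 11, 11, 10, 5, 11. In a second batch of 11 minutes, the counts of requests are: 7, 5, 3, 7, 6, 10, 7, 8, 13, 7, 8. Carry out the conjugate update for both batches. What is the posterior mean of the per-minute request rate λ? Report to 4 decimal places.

With a Gamma(shape α, rate β) prior, the Poisson likelihood is conjugate: the posterior is Gamma(α + ΣXᵢ, β + n).
Batch 1: sum of counts S = 105 over n = 11 minutes.
After batch 1: Gamma(α+S, β+n) = Gamma(13.5+105, 3.7+11) = Gamma(118.5, 14.7).
Batch 2: sum of counts S = 81 over n = 11 minutes.
After batch 2: Gamma(α+S, β+n) = Gamma(118.5+81, 14.7+11) = Gamma(199.5, 25.7).
Posterior mean = α/β = 199.5/25.7 = 7.7626.

7.7626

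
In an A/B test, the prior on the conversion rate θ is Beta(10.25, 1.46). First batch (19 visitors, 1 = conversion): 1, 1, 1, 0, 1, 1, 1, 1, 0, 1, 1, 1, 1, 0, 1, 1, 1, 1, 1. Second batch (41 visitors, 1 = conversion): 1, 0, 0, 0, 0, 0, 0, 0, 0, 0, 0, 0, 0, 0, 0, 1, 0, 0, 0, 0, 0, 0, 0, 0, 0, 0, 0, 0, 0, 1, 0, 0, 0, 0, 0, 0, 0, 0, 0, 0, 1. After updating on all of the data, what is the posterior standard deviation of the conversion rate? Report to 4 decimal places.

The Beta prior is conjugate to a Binomial/Bernoulli likelihood; the update adds successes to α and failures to β.
After batch 1: Beta(10.25+16, 1.46+3) = Beta(26.25, 4.46).
After batch 2: Beta(26.25+4, 4.46+37) = Beta(30.25, 41.46).
Var = αβ/((α+β)²(α+β+1)) = 30.25·41.46/(71.71²·72.71) = 0.00335429; SD = √0.00335429 = 0.0579.

0.0579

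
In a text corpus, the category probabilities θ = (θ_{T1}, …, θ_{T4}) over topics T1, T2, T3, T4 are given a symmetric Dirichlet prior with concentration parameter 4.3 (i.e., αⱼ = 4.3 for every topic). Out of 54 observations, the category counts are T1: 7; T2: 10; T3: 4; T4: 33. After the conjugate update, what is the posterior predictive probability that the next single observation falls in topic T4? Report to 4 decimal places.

The Dirichlet prior is conjugate to the Multinomial likelihood: each posterior αⱼ = prior αⱼ + observed count nⱼ.
Posterior concentration: (11.3, 14.3, 8.3, 37.3), total = 71.2.
P(next = T4 | data) = α_{T4}/Σα = 0.5239.

0.5239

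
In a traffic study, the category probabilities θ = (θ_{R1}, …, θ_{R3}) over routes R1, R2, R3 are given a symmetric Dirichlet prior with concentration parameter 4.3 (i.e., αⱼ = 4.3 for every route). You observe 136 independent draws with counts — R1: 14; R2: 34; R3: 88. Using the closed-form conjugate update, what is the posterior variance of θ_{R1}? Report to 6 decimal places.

0.000719

The Dirichlet prior is conjugate to the Multinomial likelihood: each posterior αⱼ = prior αⱼ + observed count nⱼ.
Posterior concentration: (18.3, 38.3, 92.3), total = 148.9.
Var[θ_j] = α_j(Σα−α_j)/((Σα)²(Σα+1)) = 18.3·130.6/(148.9²·149.9) = 0.000719.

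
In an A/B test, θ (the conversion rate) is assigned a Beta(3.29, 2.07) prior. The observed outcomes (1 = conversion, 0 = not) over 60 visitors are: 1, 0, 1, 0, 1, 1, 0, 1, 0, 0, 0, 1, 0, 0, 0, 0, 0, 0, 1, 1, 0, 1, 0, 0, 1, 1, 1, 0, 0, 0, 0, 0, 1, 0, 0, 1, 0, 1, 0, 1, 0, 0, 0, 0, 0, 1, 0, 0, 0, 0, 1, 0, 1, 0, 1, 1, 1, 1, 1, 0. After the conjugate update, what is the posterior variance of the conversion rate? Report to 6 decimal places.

0.003665

The Beta prior is conjugate to a Binomial/Bernoulli likelihood; the update adds successes to α and failures to β.
Posterior: Beta(α+k, β+n−k) = Beta(3.29+24, 2.07+36) = Beta(27.29, 38.07).
Var = αβ/((α+β)²(α+β+1)) = 27.29·38.07/(65.36²·66.36) = 0.003665.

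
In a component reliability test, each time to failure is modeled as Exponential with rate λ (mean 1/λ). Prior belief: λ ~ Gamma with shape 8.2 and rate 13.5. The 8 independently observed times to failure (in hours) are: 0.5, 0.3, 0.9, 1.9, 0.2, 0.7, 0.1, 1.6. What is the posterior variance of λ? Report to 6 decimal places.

0.041743

With a Gamma(shape α, rate β) prior on the exponential rate λ, the posterior after n observations with total T = Σxᵢ is Gamma(α+n, β+T).
Sum of observations T = 6.2 hours; n = 8.
Posterior: Gamma(8.2+8, 13.5+6.2) = Gamma(16.2, 19.7).
Var = α/β² = 0.041743.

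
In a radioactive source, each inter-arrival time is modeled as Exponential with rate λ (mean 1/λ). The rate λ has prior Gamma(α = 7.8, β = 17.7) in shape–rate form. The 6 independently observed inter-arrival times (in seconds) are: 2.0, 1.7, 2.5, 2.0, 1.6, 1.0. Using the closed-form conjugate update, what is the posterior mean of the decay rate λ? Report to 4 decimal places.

With a Gamma(shape α, rate β) prior on the exponential rate λ, the posterior after n observations with total T = Σxᵢ is Gamma(α+n, β+T).
Sum of observations T = 10.8 seconds; n = 6.
Posterior: Gamma(7.8+6, 17.7+10.8) = Gamma(13.8, 28.5).
Posterior mean of λ = α/β = 13.8/28.5 = 0.4842.

0.4842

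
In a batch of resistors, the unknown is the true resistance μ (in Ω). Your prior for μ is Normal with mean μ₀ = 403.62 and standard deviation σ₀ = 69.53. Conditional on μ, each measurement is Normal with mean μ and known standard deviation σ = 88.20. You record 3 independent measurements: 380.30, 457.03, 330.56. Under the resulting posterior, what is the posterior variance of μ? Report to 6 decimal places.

1687.787092

For Normal data with known variance σ², a Normal(μ₀, σ₀²) prior on μ is conjugate. Posterior precision = 1/σ₀² + n/σ²; posterior mean is the precision-weighted average of μ₀ and x̄.
σ₀² = 69.53² = 4834.4209, σ² = 88.20² = 7779.24; σ² + n·σ₀² = 7779.24 + 3·4834.4209 = 22282.5027.
Posterior precision = 1/σ₀² + n/σ² = 1/4834.4209 + 3/7779.24 = (σ² + n·σ₀²)/(σ₀²σ²) = 22282.5027/(4834.4209·7779.24); posterior variance σₙ² = σ₀²σ²/(σ² + n·σ₀²) = 4834.4209·7779.24/22282.5027 = 1687.787092.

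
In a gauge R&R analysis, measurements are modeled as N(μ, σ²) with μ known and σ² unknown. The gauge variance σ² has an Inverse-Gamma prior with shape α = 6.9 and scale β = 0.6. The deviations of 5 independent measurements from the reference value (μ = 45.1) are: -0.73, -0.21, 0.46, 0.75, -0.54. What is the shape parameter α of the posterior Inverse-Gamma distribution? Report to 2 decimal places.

9.40

With known mean μ and an Inverse-Gamma(α, β) prior on σ², the Normal likelihood is conjugate: posterior is Inv-Gamma(α + n/2, β + Σ(xᵢ−μ)²/2).
Σ(xᵢ−μ)² = (-0.73)² + (-0.21)² + (0.46)² + (0.75)² + (-0.54)² = 1.6427.
Posterior: Inv-Gamma(6.9 + 5/2, 0.6 + 1.6427/2) = Inv-Gamma(9.40, 1.42135).
Posterior α = 9.40.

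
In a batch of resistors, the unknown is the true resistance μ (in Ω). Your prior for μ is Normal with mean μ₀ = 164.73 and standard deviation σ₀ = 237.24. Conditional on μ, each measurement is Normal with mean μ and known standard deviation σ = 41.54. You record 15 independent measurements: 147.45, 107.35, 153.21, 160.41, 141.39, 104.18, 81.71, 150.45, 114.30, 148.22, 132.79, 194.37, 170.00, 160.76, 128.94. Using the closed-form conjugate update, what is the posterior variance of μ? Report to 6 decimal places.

114.803457

For Normal data with known variance σ², a Normal(μ₀, σ₀²) prior on μ is conjugate. Posterior precision = 1/σ₀² + n/σ²; posterior mean is the precision-weighted average of μ₀ and x̄.
σ₀² = 237.24² = 56282.8176, σ² = 41.54² = 1725.5716; σ² + n·σ₀² = 1725.5716 + 15·56282.8176 = 845967.8356.
Posterior precision = 1/σ₀² + n/σ² = 1/56282.8176 + 15/1725.5716 = (σ² + n·σ₀²)/(σ₀²σ²) = 845967.8356/(56282.8176·1725.5716); posterior variance σₙ² = σ₀²σ²/(σ² + n·σ₀²) = 56282.8176·1725.5716/845967.8356 = 114.803457.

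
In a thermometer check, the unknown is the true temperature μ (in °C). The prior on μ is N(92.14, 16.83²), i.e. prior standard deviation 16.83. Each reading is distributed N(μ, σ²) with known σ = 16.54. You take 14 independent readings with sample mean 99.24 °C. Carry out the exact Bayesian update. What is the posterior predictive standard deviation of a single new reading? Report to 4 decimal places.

For Normal data with known variance σ², a Normal(μ₀, σ₀²) prior on μ is conjugate. Posterior precision = 1/σ₀² + n/σ²; posterior mean is the precision-weighted average of μ₀ and x̄.
σ₀² = 16.83² = 283.2489, σ² = 16.54² = 273.5716; σ² + n·σ₀² = 273.5716 + 14·283.2489 = 4239.0562.
Posterior precision = 1/σ₀² + n/σ² = 1/283.2489 + 14/273.5716 = (σ² + n·σ₀²)/(σ₀²σ²) = 4239.0562/(283.2489·273.5716); posterior variance σₙ² = σ₀²σ²/(σ² + n·σ₀²) = 283.2489·273.5716/4239.0562 = 18.279742.
Predictive variance for one new observation = σₙ² + σ² = 283.2489·273.5716/4239.0562 + 273.5716 = σ²·(σ₀² + 4239.0562)/4239.0562 = 273.5716·4522.3051/4239.0562 = 291.851342; SD = √(273.5716·4522.3051/4239.0562) = 17.0837.

17.0837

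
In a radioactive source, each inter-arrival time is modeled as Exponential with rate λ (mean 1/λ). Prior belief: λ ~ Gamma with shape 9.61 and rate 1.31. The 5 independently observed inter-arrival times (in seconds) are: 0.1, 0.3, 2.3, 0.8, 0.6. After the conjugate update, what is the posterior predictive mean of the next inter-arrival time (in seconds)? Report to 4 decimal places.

0.3975

With a Gamma(shape α, rate β) prior on the exponential rate λ, the posterior after n observations with total T = Σxᵢ is Gamma(α+n, β+T).
Sum of observations T = 4.1 seconds; n = 5.
Posterior: Gamma(9.61+5, 1.31+4.1) = Gamma(14.61, 5.41).
The predictive distribution for the next observation is Lomax; its mean is β/(α−1) = 5.41/13.61 = 0.3975.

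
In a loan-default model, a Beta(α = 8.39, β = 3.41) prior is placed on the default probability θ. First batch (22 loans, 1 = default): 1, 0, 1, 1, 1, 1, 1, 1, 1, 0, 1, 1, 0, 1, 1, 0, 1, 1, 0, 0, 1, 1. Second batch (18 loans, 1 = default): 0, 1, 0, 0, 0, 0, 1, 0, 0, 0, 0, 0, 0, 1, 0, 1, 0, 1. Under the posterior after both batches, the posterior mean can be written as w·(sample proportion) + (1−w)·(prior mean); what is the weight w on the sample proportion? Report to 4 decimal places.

The Beta prior is conjugate to a Binomial/Bernoulli likelihood; the update adds successes to α and failures to β.
Total number of loans: n = 22 + 18 = 40.
Posterior mean = (α₀+k)/(α₀+β₀+n) = [n/(α₀+β₀+n)]·(k/n) + [(α₀+β₀)/(α₀+β₀+n)]·α₀/(α₀+β₀), so only n and the prior enter the weight.
The weight on the data is w = n/(α₀+β₀+n) = 40/(8.39+3.41+40) = 40/51.80 = 0.7722.

0.7722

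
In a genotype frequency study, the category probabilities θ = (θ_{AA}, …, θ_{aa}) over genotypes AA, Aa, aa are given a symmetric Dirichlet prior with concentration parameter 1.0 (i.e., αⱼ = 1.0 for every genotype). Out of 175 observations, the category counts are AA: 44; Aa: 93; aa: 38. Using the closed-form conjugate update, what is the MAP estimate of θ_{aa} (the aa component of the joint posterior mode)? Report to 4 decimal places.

The Dirichlet prior is conjugate to the Multinomial likelihood: each posterior αⱼ = prior αⱼ + observed count nⱼ.
Posterior concentration: (45.0, 94.0, 39.0), total = 178.0.
Joint mode component: (α_{aa}−1)/(Σα−K) = 38.0/175.0 = 0.2171.

0.2171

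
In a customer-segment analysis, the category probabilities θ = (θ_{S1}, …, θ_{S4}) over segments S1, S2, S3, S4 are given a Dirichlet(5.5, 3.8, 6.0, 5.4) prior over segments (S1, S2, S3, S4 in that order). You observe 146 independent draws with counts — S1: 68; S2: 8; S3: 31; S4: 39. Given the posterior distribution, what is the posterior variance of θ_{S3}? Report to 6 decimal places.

The Dirichlet prior is conjugate to the Multinomial likelihood: each posterior αⱼ = prior αⱼ + observed count nⱼ.
Posterior concentration: (73.5, 11.8, 37.0, 44.4), total = 166.7.
Var[θ_j] = α_j(Σα−α_j)/((Σα)²(Σα+1)) = 37.0·129.7/(166.7²·167.7) = 0.001030.

0.001030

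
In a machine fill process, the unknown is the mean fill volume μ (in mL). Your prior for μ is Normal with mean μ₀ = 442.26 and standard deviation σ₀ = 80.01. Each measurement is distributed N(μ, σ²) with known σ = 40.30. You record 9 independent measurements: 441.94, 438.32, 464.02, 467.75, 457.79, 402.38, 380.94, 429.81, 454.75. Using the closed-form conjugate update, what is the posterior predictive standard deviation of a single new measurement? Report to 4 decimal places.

For Normal data with known variance σ², a Normal(μ₀, σ₀²) prior on μ is conjugate. Posterior precision = 1/σ₀² + n/σ²; posterior mean is the precision-weighted average of μ₀ and x̄.
σ₀² = 80.01² = 6401.6001, σ² = 40.30² = 1624.09; σ² + n·σ₀² = 1624.09 + 9·6401.6001 = 59238.4909.
Posterior precision = 1/σ₀² + n/σ² = 1/6401.6001 + 9/1624.09 = (σ² + n·σ₀²)/(σ₀²σ²) = 59238.4909/(6401.6001·1624.09); posterior variance σₙ² = σ₀²σ²/(σ² + n·σ₀²) = 6401.6001·1624.09/59238.4909 = 175.507082.
Predictive variance for one new observation = σₙ² + σ² = 6401.6001·1624.09/59238.4909 + 1624.09 = σ²·(σ₀² + 59238.4909)/59238.4909 = 1624.09·65640.091/59238.4909 = 1799.597082; SD = √(1624.09·65640.091/59238.4909) = 42.4217.

42.4217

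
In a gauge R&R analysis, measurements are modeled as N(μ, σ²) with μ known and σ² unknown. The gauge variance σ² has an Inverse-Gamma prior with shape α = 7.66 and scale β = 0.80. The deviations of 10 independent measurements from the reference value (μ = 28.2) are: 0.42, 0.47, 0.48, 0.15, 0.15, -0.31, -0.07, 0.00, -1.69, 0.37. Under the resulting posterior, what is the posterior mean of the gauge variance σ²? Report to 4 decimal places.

0.2301

With known mean μ and an Inverse-Gamma(α, β) prior on σ², the Normal likelihood is conjugate: posterior is Inv-Gamma(α + n/2, β + Σ(xᵢ−μ)²/2).
Σ(xᵢ−μ)² = (0.42)² + (0.47)² + (0.48)² + (0.15)² + (0.15)² + (-0.31)² + (-0.07)² + (0.00)² + (-1.69)² + (0.37)² = 3.7667.
Posterior: Inv-Gamma(7.66 + 10/2, 0.80 + 3.7667/2) = Inv-Gamma(12.66, 2.68335).
E[σ²|data] = β/(α−1) = 2.68335/11.66 = 0.2301.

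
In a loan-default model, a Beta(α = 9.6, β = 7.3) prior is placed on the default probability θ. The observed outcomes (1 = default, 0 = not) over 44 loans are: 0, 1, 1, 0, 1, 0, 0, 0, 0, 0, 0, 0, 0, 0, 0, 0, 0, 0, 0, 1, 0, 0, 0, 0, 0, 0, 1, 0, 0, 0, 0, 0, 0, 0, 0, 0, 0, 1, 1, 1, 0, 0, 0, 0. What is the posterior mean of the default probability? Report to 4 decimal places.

0.2890

The Beta prior is conjugate to a Binomial/Bernoulli likelihood; the update adds successes to α and failures to β.
Posterior: Beta(α+k, β+n−k) = Beta(9.6+8, 7.3+36) = Beta(17.6, 43.3).
Posterior mean = α/(α+β) = 17.6/60.9 = 0.2890.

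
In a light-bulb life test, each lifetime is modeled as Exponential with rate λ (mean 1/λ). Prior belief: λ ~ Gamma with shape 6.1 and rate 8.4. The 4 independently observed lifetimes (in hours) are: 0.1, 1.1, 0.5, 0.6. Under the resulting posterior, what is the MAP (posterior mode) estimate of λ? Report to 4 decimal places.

With a Gamma(shape α, rate β) prior on the exponential rate λ, the posterior after n observations with total T = Σxᵢ is Gamma(α+n, β+T).
Sum of observations T = 2.3 hours; n = 4.
Posterior: Gamma(6.1+4, 8.4+2.3) = Gamma(10.1, 10.7).
Mode = (α−1)/β = 0.8505.

0.8505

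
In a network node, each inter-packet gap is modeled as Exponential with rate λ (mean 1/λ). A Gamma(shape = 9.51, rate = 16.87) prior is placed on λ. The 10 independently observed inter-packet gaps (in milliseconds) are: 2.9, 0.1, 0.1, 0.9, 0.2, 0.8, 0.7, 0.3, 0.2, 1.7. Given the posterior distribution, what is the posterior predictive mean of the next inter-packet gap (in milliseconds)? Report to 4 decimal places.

With a Gamma(shape α, rate β) prior on the exponential rate λ, the posterior after n observations with total T = Σxᵢ is Gamma(α+n, β+T).
Sum of observations T = 7.9 milliseconds; n = 10.
Posterior: Gamma(9.51+10, 16.87+7.9) = Gamma(19.51, 24.77).
The predictive distribution for the next observation is Lomax; its mean is β/(α−1) = 24.77/18.51 = 1.3382.

1.3382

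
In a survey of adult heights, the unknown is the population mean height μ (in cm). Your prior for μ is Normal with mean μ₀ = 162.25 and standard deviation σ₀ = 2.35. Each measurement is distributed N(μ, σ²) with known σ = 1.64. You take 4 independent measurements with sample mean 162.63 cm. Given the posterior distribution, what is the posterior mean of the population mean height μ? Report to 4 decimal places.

162.5888

For Normal data with known variance σ², a Normal(μ₀, σ₀²) prior on μ is conjugate. Posterior precision = 1/σ₀² + n/σ²; posterior mean is the precision-weighted average of μ₀ and x̄.
n·x̄ = 4·162.63 = 650.52.
σ₀² = 2.35² = 5.5225, σ² = 1.64² = 2.6896; σ² + n·σ₀² = 2.6896 + 4·5.5225 = 24.7796.
Posterior mean = (μ₀/σ₀² + n·x̄/σ²)/(1/σ₀² + n/σ²) = (σ²·μ₀ + σ₀²·n·x̄)/(σ² + n·σ₀²) = (2.6896·162.25 + 5.5225·650.52)/24.7796 = 4028.8843/24.7796 = 162.5888.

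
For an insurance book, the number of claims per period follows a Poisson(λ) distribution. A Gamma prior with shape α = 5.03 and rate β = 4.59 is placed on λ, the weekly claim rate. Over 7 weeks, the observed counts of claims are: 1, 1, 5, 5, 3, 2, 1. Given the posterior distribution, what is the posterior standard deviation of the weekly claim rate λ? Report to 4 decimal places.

0.4141

With a Gamma(shape α, rate β) prior, the Poisson likelihood is conjugate: the posterior is Gamma(α + ΣXᵢ, β + n).
Sum of counts S = 18 over n = 7 weeks.
Posterior: Gamma(α+S, β+n) = Gamma(5.03+18, 4.59+7) = Gamma(23.03, 11.59).
SD = √α/β = √23.03/11.59 = 0.4141.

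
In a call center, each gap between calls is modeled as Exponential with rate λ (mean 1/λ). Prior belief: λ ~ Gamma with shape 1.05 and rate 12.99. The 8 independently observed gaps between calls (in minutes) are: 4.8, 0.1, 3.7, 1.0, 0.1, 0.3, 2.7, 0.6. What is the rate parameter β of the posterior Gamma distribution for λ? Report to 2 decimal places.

26.29

With a Gamma(shape α, rate β) prior on the exponential rate λ, the posterior after n observations with total T = Σxᵢ is Gamma(α+n, β+T).
Sum of observations T = 13.3 minutes; n = 8.
Posterior: Gamma(1.05+8, 12.99+13.3) = Gamma(9.05, 26.29).
Posterior β = 26.29.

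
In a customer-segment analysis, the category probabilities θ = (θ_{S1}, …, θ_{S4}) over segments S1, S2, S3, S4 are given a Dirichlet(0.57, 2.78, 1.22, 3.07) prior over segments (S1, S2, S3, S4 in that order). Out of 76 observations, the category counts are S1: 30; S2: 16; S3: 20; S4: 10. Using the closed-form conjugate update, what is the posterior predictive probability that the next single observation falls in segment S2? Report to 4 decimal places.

The Dirichlet prior is conjugate to the Multinomial likelihood: each posterior αⱼ = prior αⱼ + observed count nⱼ.
Posterior concentration: (30.57, 18.78, 21.22, 13.07), total = 83.64.
P(next = S2 | data) = α_{S2}/Σα = 0.2245.

0.2245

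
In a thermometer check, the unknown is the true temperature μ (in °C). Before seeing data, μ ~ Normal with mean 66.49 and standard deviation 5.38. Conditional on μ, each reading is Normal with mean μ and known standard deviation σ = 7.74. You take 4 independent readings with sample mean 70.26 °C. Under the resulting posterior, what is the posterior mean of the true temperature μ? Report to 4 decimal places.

For Normal data with known variance σ², a Normal(μ₀, σ₀²) prior on μ is conjugate. Posterior precision = 1/σ₀² + n/σ²; posterior mean is the precision-weighted average of μ₀ and x̄.
n·x̄ = 4·70.26 = 281.04.
σ₀² = 5.38² = 28.9444, σ² = 7.74² = 59.9076; σ² + n·σ₀² = 59.9076 + 4·28.9444 = 175.6852.
Posterior mean = (μ₀/σ₀² + n·x̄/σ²)/(1/σ₀² + n/σ²) = (σ²·μ₀ + σ₀²·n·x̄)/(σ² + n·σ₀²) = (59.9076·66.49 + 28.9444·281.04)/175.6852 = 12117.7905/175.6852 = 68.9745.

68.9745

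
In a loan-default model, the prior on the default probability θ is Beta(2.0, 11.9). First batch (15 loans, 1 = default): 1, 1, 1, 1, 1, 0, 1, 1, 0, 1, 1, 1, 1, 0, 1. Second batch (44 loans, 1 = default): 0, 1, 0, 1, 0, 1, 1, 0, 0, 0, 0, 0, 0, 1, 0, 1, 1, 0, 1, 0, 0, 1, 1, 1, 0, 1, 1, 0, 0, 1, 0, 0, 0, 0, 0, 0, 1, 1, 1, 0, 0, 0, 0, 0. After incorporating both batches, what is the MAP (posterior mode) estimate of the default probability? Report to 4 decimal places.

The Beta prior is conjugate to a Binomial/Bernoulli likelihood; the update adds successes to α and failures to β.
After batch 1: Beta(2.0+12, 11.9+3) = Beta(14.0, 14.9).
After batch 2: Beta(14.0+17, 14.9+27) = Beta(31.0, 41.9).
Mode of Beta(a,b) for a,b>1 is (a−1)/(a+b−2) = 30.0/70.9 = 0.4231.

0.4231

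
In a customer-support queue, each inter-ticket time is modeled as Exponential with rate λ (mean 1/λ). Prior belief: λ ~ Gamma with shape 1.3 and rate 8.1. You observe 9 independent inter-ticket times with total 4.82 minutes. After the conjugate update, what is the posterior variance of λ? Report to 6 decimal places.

0.061704

With a Gamma(shape α, rate β) prior on the exponential rate λ, the posterior after n observations with total T = Σxᵢ is Gamma(α+n, β+T).
Posterior: Gamma(1.3+9, 8.1+4.82) = Gamma(10.3, 12.92).
Var = α/β² = 0.061704.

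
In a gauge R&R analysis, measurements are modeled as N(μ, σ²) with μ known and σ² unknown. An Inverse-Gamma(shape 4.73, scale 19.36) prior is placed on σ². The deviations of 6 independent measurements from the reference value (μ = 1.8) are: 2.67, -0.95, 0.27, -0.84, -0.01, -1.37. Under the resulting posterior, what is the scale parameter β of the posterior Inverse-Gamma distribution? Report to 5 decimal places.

24.70345

With known mean μ and an Inverse-Gamma(α, β) prior on σ², the Normal likelihood is conjugate: posterior is Inv-Gamma(α + n/2, β + Σ(xᵢ−μ)²/2).
Σ(xᵢ−μ)² = (2.67)² + (-0.95)² + (0.27)² + (-0.84)² + (-0.01)² + (-1.37)² = 10.6869.
Posterior: Inv-Gamma(4.73 + 6/2, 19.36 + 10.6869/2) = Inv-Gamma(7.73, 24.70345).
Posterior β = 24.70345.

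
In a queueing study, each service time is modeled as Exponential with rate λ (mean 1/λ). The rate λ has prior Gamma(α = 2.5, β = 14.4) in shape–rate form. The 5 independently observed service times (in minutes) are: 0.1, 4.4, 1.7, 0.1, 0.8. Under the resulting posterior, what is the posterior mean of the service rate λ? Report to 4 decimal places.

0.3488

With a Gamma(shape α, rate β) prior on the exponential rate λ, the posterior after n observations with total T = Σxᵢ is Gamma(α+n, β+T).
Sum of observations T = 7.1 minutes; n = 5.
Posterior: Gamma(2.5+5, 14.4+7.1) = Gamma(7.5, 21.5).
Posterior mean of λ = α/β = 7.5/21.5 = 0.3488.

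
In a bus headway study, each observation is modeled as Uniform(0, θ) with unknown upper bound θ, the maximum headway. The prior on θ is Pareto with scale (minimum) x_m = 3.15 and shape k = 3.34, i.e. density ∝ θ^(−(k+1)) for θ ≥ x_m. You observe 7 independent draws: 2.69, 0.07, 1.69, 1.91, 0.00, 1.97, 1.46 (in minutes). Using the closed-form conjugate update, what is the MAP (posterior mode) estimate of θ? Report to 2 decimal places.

3.15

A Pareto(scale x_m, shape k) prior on the upper bound θ of Uniform(0, θ) is conjugate: posterior is Pareto(max(x_m, max xᵢ), k + n).
Sample maximum = 2.69; prior scale x_m = 3.15 → posterior scale = max = 3.15.
Posterior shape = 3.34 + 7 = 10.34.
The Pareto density is decreasing on [x_m, ∞), so the mode is x_m = 3.15.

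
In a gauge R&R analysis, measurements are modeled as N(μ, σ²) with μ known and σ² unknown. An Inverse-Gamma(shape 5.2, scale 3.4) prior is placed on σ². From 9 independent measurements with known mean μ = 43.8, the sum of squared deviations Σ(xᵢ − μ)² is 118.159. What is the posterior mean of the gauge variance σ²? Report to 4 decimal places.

With known mean μ and an Inverse-Gamma(α, β) prior on σ², the Normal likelihood is conjugate: posterior is Inv-Gamma(α + n/2, β + Σ(xᵢ−μ)²/2).
Posterior: Inv-Gamma(5.2 + 9/2, 3.4 + 118.159/2) = Inv-Gamma(9.70, 62.4795).
E[σ²|data] = β/(α−1) = 62.4795/8.70 = 7.1816.

7.1816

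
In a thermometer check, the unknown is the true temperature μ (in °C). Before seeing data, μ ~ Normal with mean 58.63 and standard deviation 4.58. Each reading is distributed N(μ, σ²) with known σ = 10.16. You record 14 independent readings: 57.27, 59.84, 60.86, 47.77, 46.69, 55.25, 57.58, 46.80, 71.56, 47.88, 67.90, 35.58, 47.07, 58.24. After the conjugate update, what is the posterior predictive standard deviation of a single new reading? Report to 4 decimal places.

10.4250

For Normal data with known variance σ², a Normal(μ₀, σ₀²) prior on μ is conjugate. Posterior precision = 1/σ₀² + n/σ²; posterior mean is the precision-weighted average of μ₀ and x̄.
σ₀² = 4.58² = 20.9764, σ² = 10.16² = 103.2256; σ² + n·σ₀² = 103.2256 + 14·20.9764 = 396.8952.
Posterior precision = 1/σ₀² + n/σ² = 1/20.9764 + 14/103.2256 = (σ² + n·σ₀²)/(σ₀²σ²) = 396.8952/(20.9764·103.2256); posterior variance σₙ² = σ₀²σ²/(σ² + n·σ₀²) = 20.9764·103.2256/396.8952 = 5.455600.
Predictive variance for one new observation = σₙ² + σ² = 20.9764·103.2256/396.8952 + 103.2256 = σ²·(σ₀² + 396.8952)/396.8952 = 103.2256·417.8716/396.8952 = 108.681200; SD = √(103.2256·417.8716/396.8952) = 10.4250.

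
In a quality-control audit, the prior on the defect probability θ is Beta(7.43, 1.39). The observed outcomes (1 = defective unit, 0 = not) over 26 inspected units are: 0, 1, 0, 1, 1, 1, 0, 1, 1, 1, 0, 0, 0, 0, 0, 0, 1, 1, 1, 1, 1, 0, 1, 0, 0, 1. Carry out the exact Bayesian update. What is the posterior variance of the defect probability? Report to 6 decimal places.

0.006607

The Beta prior is conjugate to a Binomial/Bernoulli likelihood; the update adds successes to α and failures to β.
Posterior: Beta(α+k, β+n−k) = Beta(7.43+14, 1.39+12) = Beta(21.43, 13.39).
Var = αβ/((α+β)²(α+β+1)) = 21.43·13.39/(34.82²·35.82) = 0.006607.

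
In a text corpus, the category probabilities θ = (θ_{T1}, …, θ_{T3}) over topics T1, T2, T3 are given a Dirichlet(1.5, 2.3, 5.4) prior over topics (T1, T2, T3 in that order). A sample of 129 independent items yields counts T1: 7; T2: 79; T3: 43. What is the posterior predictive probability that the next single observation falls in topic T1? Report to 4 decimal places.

0.0615

The Dirichlet prior is conjugate to the Multinomial likelihood: each posterior αⱼ = prior αⱼ + observed count nⱼ.
Posterior concentration: (8.5, 81.3, 48.4), total = 138.2.
P(next = T1 | data) = α_{T1}/Σα = 0.0615.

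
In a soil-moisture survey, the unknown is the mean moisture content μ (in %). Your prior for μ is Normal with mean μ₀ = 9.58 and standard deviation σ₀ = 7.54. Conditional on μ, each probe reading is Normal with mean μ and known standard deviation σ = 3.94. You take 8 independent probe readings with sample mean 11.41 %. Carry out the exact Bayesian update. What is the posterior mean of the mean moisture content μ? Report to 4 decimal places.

For Normal data with known variance σ², a Normal(μ₀, σ₀²) prior on μ is conjugate. Posterior precision = 1/σ₀² + n/σ²; posterior mean is the precision-weighted average of μ₀ and x̄.
n·x̄ = 8·11.41 = 91.28.
σ₀² = 7.54² = 56.8516, σ² = 3.94² = 15.5236; σ² + n·σ₀² = 15.5236 + 8·56.8516 = 470.3364.
Posterior mean = (μ₀/σ₀² + n·x̄/σ²)/(1/σ₀² + n/σ²) = (σ²·μ₀ + σ₀²·n·x̄)/(σ² + n·σ₀²) = (15.5236·9.58 + 56.8516·91.28)/470.3364 = 5338.130136/470.3364 = 11.3496.

11.3496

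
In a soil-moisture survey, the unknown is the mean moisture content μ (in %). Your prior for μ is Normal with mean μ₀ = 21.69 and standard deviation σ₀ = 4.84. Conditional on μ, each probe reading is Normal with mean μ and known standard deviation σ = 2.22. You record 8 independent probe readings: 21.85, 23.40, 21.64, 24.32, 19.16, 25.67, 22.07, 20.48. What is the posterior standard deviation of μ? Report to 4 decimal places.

0.7748

For Normal data with known variance σ², a Normal(μ₀, σ₀²) prior on μ is conjugate. Posterior precision = 1/σ₀² + n/σ²; posterior mean is the precision-weighted average of μ₀ and x̄.
σ₀² = 4.84² = 23.4256, σ² = 2.22² = 4.9284; σ² + n·σ₀² = 4.9284 + 8·23.4256 = 192.3332.
Posterior precision = 1/σ₀² + n/σ² = 1/23.4256 + 8/4.9284 = (σ² + n·σ₀²)/(σ₀²σ²) = 192.3332/(23.4256·4.9284); posterior variance σₙ² = σ₀²σ²/(σ² + n·σ₀²) = 23.4256·4.9284/192.3332 = 0.600264.
Posterior SD = √σₙ² = √(23.4256·4.9284/192.3332) = 0.7748.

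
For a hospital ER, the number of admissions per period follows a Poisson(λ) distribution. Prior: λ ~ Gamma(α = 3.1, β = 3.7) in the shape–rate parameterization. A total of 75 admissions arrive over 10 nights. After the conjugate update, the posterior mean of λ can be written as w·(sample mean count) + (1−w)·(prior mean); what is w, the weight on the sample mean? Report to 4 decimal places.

0.7299

With a Gamma(shape α, rate β) prior, the Poisson likelihood is conjugate: the posterior is Gamma(α + ΣXᵢ, β + n).
Posterior mean = (α₀+S)/(β₀+n) = [n/(β₀+n)]·(S/n) + [β₀/(β₀+n)]·(α₀/β₀), so only n and β₀ enter the weight.
Weight on data w = n/(β₀+n) = 10/(3.7+10) = 10/13.7 = 0.7299.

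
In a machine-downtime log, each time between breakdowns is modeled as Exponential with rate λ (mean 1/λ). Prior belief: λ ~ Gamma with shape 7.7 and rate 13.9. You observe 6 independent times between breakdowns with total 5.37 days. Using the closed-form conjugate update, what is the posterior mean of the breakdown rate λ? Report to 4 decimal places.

With a Gamma(shape α, rate β) prior on the exponential rate λ, the posterior after n observations with total T = Σxᵢ is Gamma(α+n, β+T).
Posterior: Gamma(7.7+6, 13.9+5.37) = Gamma(13.7, 19.27).
Posterior mean of λ = α/β = 13.7/19.27 = 0.7109.

0.7109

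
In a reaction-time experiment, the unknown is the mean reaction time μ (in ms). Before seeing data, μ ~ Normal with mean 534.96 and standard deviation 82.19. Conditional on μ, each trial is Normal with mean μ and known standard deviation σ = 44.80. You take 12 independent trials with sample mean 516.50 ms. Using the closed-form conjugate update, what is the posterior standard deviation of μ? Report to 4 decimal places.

12.7755

For Normal data with known variance σ², a Normal(μ₀, σ₀²) prior on μ is conjugate. Posterior precision = 1/σ₀² + n/σ²; posterior mean is the precision-weighted average of μ₀ and x̄.
σ₀² = 82.19² = 6755.1961, σ² = 44.80² = 2007.04; σ² + n·σ₀² = 2007.04 + 12·6755.1961 = 83069.3932.
Posterior precision = 1/σ₀² + n/σ² = 1/6755.1961 + 12/2007.04 = (σ² + n·σ₀²)/(σ₀²σ²) = 83069.3932/(6755.1961·2007.04); posterior variance σₙ² = σ₀²σ²/(σ² + n·σ₀²) = 6755.1961·2007.04/83069.3932 = 163.212325.
Posterior SD = √σₙ² = √(6755.1961·2007.04/83069.3932) = 12.7755.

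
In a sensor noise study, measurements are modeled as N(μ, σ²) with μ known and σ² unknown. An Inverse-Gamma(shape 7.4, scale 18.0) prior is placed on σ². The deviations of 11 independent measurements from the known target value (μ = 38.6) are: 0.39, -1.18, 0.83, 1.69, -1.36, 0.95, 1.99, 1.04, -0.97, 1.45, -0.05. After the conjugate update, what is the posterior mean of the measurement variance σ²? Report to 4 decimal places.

2.1819

With known mean μ and an Inverse-Gamma(α, β) prior on σ², the Normal likelihood is conjugate: posterior is Inv-Gamma(α + n/2, β + Σ(xᵢ−μ)²/2).
Σ(xᵢ−μ)² = (0.39)² + (-1.18)² + (0.83)² + (1.69)² + (-1.36)² + (0.95)² + (1.99)² + (1.04)² + (-0.97)² + (1.45)² + (-0.05)² = 15.9292.
Posterior: Inv-Gamma(7.4 + 11/2, 18.0 + 15.9292/2) = Inv-Gamma(12.90, 25.96460).
E[σ²|data] = β/(α−1) = 25.96460/11.90 = 2.1819.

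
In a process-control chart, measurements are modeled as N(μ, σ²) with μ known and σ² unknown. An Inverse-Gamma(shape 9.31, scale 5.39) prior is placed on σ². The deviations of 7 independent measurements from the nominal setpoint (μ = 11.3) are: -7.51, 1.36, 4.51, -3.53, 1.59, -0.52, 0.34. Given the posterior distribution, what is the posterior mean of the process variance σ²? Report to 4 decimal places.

With known mean μ and an Inverse-Gamma(α, β) prior on σ², the Normal likelihood is conjugate: posterior is Inv-Gamma(α + n/2, β + Σ(xᵢ−μ)²/2).
Σ(xᵢ−μ)² = (-7.51)² + (1.36)² + (4.51)² + (-3.53)² + (1.59)² + (-0.52)² + (0.34)² = 93.9648.
Posterior: Inv-Gamma(9.31 + 7/2, 5.39 + 93.9648/2) = Inv-Gamma(12.81, 52.37240).
E[σ²|data] = β/(α−1) = 52.37240/11.81 = 4.4346.

4.4346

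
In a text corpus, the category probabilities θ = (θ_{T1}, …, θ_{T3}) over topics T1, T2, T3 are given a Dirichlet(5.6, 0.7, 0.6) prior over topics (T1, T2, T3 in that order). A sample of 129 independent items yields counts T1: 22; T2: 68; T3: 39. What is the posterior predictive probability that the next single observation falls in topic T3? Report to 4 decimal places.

The Dirichlet prior is conjugate to the Multinomial likelihood: each posterior αⱼ = prior αⱼ + observed count nⱼ.
Posterior concentration: (27.6, 68.7, 39.6), total = 135.9.
P(next = T3 | data) = α_{T3}/Σα = 0.2914.

0.2914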